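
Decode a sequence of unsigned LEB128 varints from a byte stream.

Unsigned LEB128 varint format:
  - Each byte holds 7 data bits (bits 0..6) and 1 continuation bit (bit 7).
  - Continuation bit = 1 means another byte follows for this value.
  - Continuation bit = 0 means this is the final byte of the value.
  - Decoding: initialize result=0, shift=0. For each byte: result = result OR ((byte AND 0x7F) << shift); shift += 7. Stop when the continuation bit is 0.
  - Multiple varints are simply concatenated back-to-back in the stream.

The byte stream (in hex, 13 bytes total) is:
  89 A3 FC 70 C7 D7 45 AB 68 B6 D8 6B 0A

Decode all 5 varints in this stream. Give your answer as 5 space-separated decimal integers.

Answer: 236917129 1141703 13355 1764406 10

Derivation:
  byte[0]=0x89 cont=1 payload=0x09=9: acc |= 9<<0 -> acc=9 shift=7
  byte[1]=0xA3 cont=1 payload=0x23=35: acc |= 35<<7 -> acc=4489 shift=14
  byte[2]=0xFC cont=1 payload=0x7C=124: acc |= 124<<14 -> acc=2036105 shift=21
  byte[3]=0x70 cont=0 payload=0x70=112: acc |= 112<<21 -> acc=236917129 shift=28 [end]
Varint 1: bytes[0:4] = 89 A3 FC 70 -> value 236917129 (4 byte(s))
  byte[4]=0xC7 cont=1 payload=0x47=71: acc |= 71<<0 -> acc=71 shift=7
  byte[5]=0xD7 cont=1 payload=0x57=87: acc |= 87<<7 -> acc=11207 shift=14
  byte[6]=0x45 cont=0 payload=0x45=69: acc |= 69<<14 -> acc=1141703 shift=21 [end]
Varint 2: bytes[4:7] = C7 D7 45 -> value 1141703 (3 byte(s))
  byte[7]=0xAB cont=1 payload=0x2B=43: acc |= 43<<0 -> acc=43 shift=7
  byte[8]=0x68 cont=0 payload=0x68=104: acc |= 104<<7 -> acc=13355 shift=14 [end]
Varint 3: bytes[7:9] = AB 68 -> value 13355 (2 byte(s))
  byte[9]=0xB6 cont=1 payload=0x36=54: acc |= 54<<0 -> acc=54 shift=7
  byte[10]=0xD8 cont=1 payload=0x58=88: acc |= 88<<7 -> acc=11318 shift=14
  byte[11]=0x6B cont=0 payload=0x6B=107: acc |= 107<<14 -> acc=1764406 shift=21 [end]
Varint 4: bytes[9:12] = B6 D8 6B -> value 1764406 (3 byte(s))
  byte[12]=0x0A cont=0 payload=0x0A=10: acc |= 10<<0 -> acc=10 shift=7 [end]
Varint 5: bytes[12:13] = 0A -> value 10 (1 byte(s))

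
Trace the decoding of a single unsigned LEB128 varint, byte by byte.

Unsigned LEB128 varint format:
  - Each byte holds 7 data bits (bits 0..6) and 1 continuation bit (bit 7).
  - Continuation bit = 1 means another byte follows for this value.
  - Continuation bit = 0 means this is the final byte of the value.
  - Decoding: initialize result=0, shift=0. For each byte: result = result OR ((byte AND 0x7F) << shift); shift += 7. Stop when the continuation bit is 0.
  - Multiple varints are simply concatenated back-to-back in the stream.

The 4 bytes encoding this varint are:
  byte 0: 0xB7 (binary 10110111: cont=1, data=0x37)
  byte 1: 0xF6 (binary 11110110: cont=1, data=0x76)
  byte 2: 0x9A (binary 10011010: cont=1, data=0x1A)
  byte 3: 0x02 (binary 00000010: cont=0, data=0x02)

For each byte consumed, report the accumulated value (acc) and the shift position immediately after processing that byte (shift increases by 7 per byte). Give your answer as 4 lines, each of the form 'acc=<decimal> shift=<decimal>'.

Answer: acc=55 shift=7
acc=15159 shift=14
acc=441143 shift=21
acc=4635447 shift=28

Derivation:
byte 0=0xB7: payload=0x37=55, contrib = 55<<0 = 55; acc -> 55, shift -> 7
byte 1=0xF6: payload=0x76=118, contrib = 118<<7 = 15104; acc -> 15159, shift -> 14
byte 2=0x9A: payload=0x1A=26, contrib = 26<<14 = 425984; acc -> 441143, shift -> 21
byte 3=0x02: payload=0x02=2, contrib = 2<<21 = 4194304; acc -> 4635447, shift -> 28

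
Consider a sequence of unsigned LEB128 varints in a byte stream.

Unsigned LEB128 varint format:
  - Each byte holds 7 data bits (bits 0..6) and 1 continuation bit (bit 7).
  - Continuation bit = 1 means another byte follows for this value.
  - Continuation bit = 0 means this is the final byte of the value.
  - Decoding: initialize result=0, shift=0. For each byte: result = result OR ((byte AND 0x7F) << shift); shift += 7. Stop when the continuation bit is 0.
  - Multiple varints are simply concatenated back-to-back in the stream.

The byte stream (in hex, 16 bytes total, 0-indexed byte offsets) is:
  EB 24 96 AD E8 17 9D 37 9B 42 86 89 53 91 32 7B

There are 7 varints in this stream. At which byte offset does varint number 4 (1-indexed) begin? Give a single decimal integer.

Answer: 8

Derivation:
  byte[0]=0xEB cont=1 payload=0x6B=107: acc |= 107<<0 -> acc=107 shift=7
  byte[1]=0x24 cont=0 payload=0x24=36: acc |= 36<<7 -> acc=4715 shift=14 [end]
Varint 1: bytes[0:2] = EB 24 -> value 4715 (2 byte(s))
  byte[2]=0x96 cont=1 payload=0x16=22: acc |= 22<<0 -> acc=22 shift=7
  byte[3]=0xAD cont=1 payload=0x2D=45: acc |= 45<<7 -> acc=5782 shift=14
  byte[4]=0xE8 cont=1 payload=0x68=104: acc |= 104<<14 -> acc=1709718 shift=21
  byte[5]=0x17 cont=0 payload=0x17=23: acc |= 23<<21 -> acc=49944214 shift=28 [end]
Varint 2: bytes[2:6] = 96 AD E8 17 -> value 49944214 (4 byte(s))
  byte[6]=0x9D cont=1 payload=0x1D=29: acc |= 29<<0 -> acc=29 shift=7
  byte[7]=0x37 cont=0 payload=0x37=55: acc |= 55<<7 -> acc=7069 shift=14 [end]
Varint 3: bytes[6:8] = 9D 37 -> value 7069 (2 byte(s))
  byte[8]=0x9B cont=1 payload=0x1B=27: acc |= 27<<0 -> acc=27 shift=7
  byte[9]=0x42 cont=0 payload=0x42=66: acc |= 66<<7 -> acc=8475 shift=14 [end]
Varint 4: bytes[8:10] = 9B 42 -> value 8475 (2 byte(s))
  byte[10]=0x86 cont=1 payload=0x06=6: acc |= 6<<0 -> acc=6 shift=7
  byte[11]=0x89 cont=1 payload=0x09=9: acc |= 9<<7 -> acc=1158 shift=14
  byte[12]=0x53 cont=0 payload=0x53=83: acc |= 83<<14 -> acc=1361030 shift=21 [end]
Varint 5: bytes[10:13] = 86 89 53 -> value 1361030 (3 byte(s))
  byte[13]=0x91 cont=1 payload=0x11=17: acc |= 17<<0 -> acc=17 shift=7
  byte[14]=0x32 cont=0 payload=0x32=50: acc |= 50<<7 -> acc=6417 shift=14 [end]
Varint 6: bytes[13:15] = 91 32 -> value 6417 (2 byte(s))
  byte[15]=0x7B cont=0 payload=0x7B=123: acc |= 123<<0 -> acc=123 shift=7 [end]
Varint 7: bytes[15:16] = 7B -> value 123 (1 byte(s))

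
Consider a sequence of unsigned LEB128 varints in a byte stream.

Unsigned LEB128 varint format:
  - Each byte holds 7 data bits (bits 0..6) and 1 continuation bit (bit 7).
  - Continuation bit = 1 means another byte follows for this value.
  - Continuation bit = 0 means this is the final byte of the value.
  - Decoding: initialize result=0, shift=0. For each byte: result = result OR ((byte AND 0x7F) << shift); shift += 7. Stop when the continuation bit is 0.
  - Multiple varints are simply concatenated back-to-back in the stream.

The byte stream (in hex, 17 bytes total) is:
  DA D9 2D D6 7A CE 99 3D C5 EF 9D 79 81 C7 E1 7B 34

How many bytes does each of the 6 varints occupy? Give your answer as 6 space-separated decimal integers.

  byte[0]=0xDA cont=1 payload=0x5A=90: acc |= 90<<0 -> acc=90 shift=7
  byte[1]=0xD9 cont=1 payload=0x59=89: acc |= 89<<7 -> acc=11482 shift=14
  byte[2]=0x2D cont=0 payload=0x2D=45: acc |= 45<<14 -> acc=748762 shift=21 [end]
Varint 1: bytes[0:3] = DA D9 2D -> value 748762 (3 byte(s))
  byte[3]=0xD6 cont=1 payload=0x56=86: acc |= 86<<0 -> acc=86 shift=7
  byte[4]=0x7A cont=0 payload=0x7A=122: acc |= 122<<7 -> acc=15702 shift=14 [end]
Varint 2: bytes[3:5] = D6 7A -> value 15702 (2 byte(s))
  byte[5]=0xCE cont=1 payload=0x4E=78: acc |= 78<<0 -> acc=78 shift=7
  byte[6]=0x99 cont=1 payload=0x19=25: acc |= 25<<7 -> acc=3278 shift=14
  byte[7]=0x3D cont=0 payload=0x3D=61: acc |= 61<<14 -> acc=1002702 shift=21 [end]
Varint 3: bytes[5:8] = CE 99 3D -> value 1002702 (3 byte(s))
  byte[8]=0xC5 cont=1 payload=0x45=69: acc |= 69<<0 -> acc=69 shift=7
  byte[9]=0xEF cont=1 payload=0x6F=111: acc |= 111<<7 -> acc=14277 shift=14
  byte[10]=0x9D cont=1 payload=0x1D=29: acc |= 29<<14 -> acc=489413 shift=21
  byte[11]=0x79 cont=0 payload=0x79=121: acc |= 121<<21 -> acc=254244805 shift=28 [end]
Varint 4: bytes[8:12] = C5 EF 9D 79 -> value 254244805 (4 byte(s))
  byte[12]=0x81 cont=1 payload=0x01=1: acc |= 1<<0 -> acc=1 shift=7
  byte[13]=0xC7 cont=1 payload=0x47=71: acc |= 71<<7 -> acc=9089 shift=14
  byte[14]=0xE1 cont=1 payload=0x61=97: acc |= 97<<14 -> acc=1598337 shift=21
  byte[15]=0x7B cont=0 payload=0x7B=123: acc |= 123<<21 -> acc=259548033 shift=28 [end]
Varint 5: bytes[12:16] = 81 C7 E1 7B -> value 259548033 (4 byte(s))
  byte[16]=0x34 cont=0 payload=0x34=52: acc |= 52<<0 -> acc=52 shift=7 [end]
Varint 6: bytes[16:17] = 34 -> value 52 (1 byte(s))

Answer: 3 2 3 4 4 1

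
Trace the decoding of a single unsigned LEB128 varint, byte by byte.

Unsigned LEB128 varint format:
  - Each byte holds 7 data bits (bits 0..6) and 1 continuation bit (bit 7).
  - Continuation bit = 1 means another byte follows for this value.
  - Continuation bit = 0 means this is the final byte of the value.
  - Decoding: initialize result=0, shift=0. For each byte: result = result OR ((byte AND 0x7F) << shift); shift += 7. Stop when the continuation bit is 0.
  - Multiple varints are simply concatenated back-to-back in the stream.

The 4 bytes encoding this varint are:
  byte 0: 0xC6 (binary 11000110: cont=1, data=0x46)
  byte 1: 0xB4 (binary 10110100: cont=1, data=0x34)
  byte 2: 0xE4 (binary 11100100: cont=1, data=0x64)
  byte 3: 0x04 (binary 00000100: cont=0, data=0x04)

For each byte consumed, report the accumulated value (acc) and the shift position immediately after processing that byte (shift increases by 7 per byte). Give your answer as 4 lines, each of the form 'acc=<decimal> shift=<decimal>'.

Answer: acc=70 shift=7
acc=6726 shift=14
acc=1645126 shift=21
acc=10033734 shift=28

Derivation:
byte 0=0xC6: payload=0x46=70, contrib = 70<<0 = 70; acc -> 70, shift -> 7
byte 1=0xB4: payload=0x34=52, contrib = 52<<7 = 6656; acc -> 6726, shift -> 14
byte 2=0xE4: payload=0x64=100, contrib = 100<<14 = 1638400; acc -> 1645126, shift -> 21
byte 3=0x04: payload=0x04=4, contrib = 4<<21 = 8388608; acc -> 10033734, shift -> 28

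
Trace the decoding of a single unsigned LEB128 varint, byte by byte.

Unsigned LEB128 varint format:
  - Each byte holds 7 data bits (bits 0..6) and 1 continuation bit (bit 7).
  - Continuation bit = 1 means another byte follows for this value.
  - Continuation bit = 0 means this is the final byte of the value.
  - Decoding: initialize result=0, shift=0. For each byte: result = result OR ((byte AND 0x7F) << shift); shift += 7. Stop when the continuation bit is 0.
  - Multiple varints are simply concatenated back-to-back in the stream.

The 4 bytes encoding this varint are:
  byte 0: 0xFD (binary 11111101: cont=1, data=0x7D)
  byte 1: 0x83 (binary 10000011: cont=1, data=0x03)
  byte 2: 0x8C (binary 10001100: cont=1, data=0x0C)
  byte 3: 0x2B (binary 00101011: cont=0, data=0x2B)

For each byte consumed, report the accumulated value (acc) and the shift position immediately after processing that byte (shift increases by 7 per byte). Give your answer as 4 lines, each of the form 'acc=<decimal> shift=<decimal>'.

Answer: acc=125 shift=7
acc=509 shift=14
acc=197117 shift=21
acc=90374653 shift=28

Derivation:
byte 0=0xFD: payload=0x7D=125, contrib = 125<<0 = 125; acc -> 125, shift -> 7
byte 1=0x83: payload=0x03=3, contrib = 3<<7 = 384; acc -> 509, shift -> 14
byte 2=0x8C: payload=0x0C=12, contrib = 12<<14 = 196608; acc -> 197117, shift -> 21
byte 3=0x2B: payload=0x2B=43, contrib = 43<<21 = 90177536; acc -> 90374653, shift -> 28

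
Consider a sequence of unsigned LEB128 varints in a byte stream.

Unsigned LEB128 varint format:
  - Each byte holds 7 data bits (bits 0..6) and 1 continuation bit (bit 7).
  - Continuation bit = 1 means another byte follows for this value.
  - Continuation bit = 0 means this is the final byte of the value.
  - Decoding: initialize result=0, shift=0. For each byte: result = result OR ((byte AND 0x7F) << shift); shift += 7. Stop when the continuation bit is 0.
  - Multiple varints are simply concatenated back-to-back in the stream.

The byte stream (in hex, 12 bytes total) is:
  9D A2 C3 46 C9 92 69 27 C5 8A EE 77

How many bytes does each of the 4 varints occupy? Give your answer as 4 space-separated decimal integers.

  byte[0]=0x9D cont=1 payload=0x1D=29: acc |= 29<<0 -> acc=29 shift=7
  byte[1]=0xA2 cont=1 payload=0x22=34: acc |= 34<<7 -> acc=4381 shift=14
  byte[2]=0xC3 cont=1 payload=0x43=67: acc |= 67<<14 -> acc=1102109 shift=21
  byte[3]=0x46 cont=0 payload=0x46=70: acc |= 70<<21 -> acc=147902749 shift=28 [end]
Varint 1: bytes[0:4] = 9D A2 C3 46 -> value 147902749 (4 byte(s))
  byte[4]=0xC9 cont=1 payload=0x49=73: acc |= 73<<0 -> acc=73 shift=7
  byte[5]=0x92 cont=1 payload=0x12=18: acc |= 18<<7 -> acc=2377 shift=14
  byte[6]=0x69 cont=0 payload=0x69=105: acc |= 105<<14 -> acc=1722697 shift=21 [end]
Varint 2: bytes[4:7] = C9 92 69 -> value 1722697 (3 byte(s))
  byte[7]=0x27 cont=0 payload=0x27=39: acc |= 39<<0 -> acc=39 shift=7 [end]
Varint 3: bytes[7:8] = 27 -> value 39 (1 byte(s))
  byte[8]=0xC5 cont=1 payload=0x45=69: acc |= 69<<0 -> acc=69 shift=7
  byte[9]=0x8A cont=1 payload=0x0A=10: acc |= 10<<7 -> acc=1349 shift=14
  byte[10]=0xEE cont=1 payload=0x6E=110: acc |= 110<<14 -> acc=1803589 shift=21
  byte[11]=0x77 cont=0 payload=0x77=119: acc |= 119<<21 -> acc=251364677 shift=28 [end]
Varint 4: bytes[8:12] = C5 8A EE 77 -> value 251364677 (4 byte(s))

Answer: 4 3 1 4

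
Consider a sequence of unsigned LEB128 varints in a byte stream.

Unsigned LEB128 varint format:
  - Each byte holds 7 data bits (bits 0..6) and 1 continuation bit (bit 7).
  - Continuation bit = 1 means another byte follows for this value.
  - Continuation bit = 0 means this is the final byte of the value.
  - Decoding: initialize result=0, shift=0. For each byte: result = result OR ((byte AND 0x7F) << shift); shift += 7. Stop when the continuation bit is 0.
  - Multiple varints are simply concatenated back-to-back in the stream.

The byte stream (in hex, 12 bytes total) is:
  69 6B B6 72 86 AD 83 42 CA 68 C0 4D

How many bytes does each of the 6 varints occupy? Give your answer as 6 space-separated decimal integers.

Answer: 1 1 2 4 2 2

Derivation:
  byte[0]=0x69 cont=0 payload=0x69=105: acc |= 105<<0 -> acc=105 shift=7 [end]
Varint 1: bytes[0:1] = 69 -> value 105 (1 byte(s))
  byte[1]=0x6B cont=0 payload=0x6B=107: acc |= 107<<0 -> acc=107 shift=7 [end]
Varint 2: bytes[1:2] = 6B -> value 107 (1 byte(s))
  byte[2]=0xB6 cont=1 payload=0x36=54: acc |= 54<<0 -> acc=54 shift=7
  byte[3]=0x72 cont=0 payload=0x72=114: acc |= 114<<7 -> acc=14646 shift=14 [end]
Varint 3: bytes[2:4] = B6 72 -> value 14646 (2 byte(s))
  byte[4]=0x86 cont=1 payload=0x06=6: acc |= 6<<0 -> acc=6 shift=7
  byte[5]=0xAD cont=1 payload=0x2D=45: acc |= 45<<7 -> acc=5766 shift=14
  byte[6]=0x83 cont=1 payload=0x03=3: acc |= 3<<14 -> acc=54918 shift=21
  byte[7]=0x42 cont=0 payload=0x42=66: acc |= 66<<21 -> acc=138466950 shift=28 [end]
Varint 4: bytes[4:8] = 86 AD 83 42 -> value 138466950 (4 byte(s))
  byte[8]=0xCA cont=1 payload=0x4A=74: acc |= 74<<0 -> acc=74 shift=7
  byte[9]=0x68 cont=0 payload=0x68=104: acc |= 104<<7 -> acc=13386 shift=14 [end]
Varint 5: bytes[8:10] = CA 68 -> value 13386 (2 byte(s))
  byte[10]=0xC0 cont=1 payload=0x40=64: acc |= 64<<0 -> acc=64 shift=7
  byte[11]=0x4D cont=0 payload=0x4D=77: acc |= 77<<7 -> acc=9920 shift=14 [end]
Varint 6: bytes[10:12] = C0 4D -> value 9920 (2 byte(s))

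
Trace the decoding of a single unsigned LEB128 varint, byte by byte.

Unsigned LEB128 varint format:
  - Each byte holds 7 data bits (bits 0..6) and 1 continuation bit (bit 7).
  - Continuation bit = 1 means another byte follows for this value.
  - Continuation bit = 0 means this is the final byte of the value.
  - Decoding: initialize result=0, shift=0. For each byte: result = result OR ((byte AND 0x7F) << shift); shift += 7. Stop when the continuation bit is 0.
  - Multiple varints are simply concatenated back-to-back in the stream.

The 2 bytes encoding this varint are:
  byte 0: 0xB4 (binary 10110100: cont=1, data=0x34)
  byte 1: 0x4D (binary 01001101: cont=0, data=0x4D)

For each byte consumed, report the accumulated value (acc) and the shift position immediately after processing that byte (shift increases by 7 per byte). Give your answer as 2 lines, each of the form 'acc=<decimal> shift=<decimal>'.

Answer: acc=52 shift=7
acc=9908 shift=14

Derivation:
byte 0=0xB4: payload=0x34=52, contrib = 52<<0 = 52; acc -> 52, shift -> 7
byte 1=0x4D: payload=0x4D=77, contrib = 77<<7 = 9856; acc -> 9908, shift -> 14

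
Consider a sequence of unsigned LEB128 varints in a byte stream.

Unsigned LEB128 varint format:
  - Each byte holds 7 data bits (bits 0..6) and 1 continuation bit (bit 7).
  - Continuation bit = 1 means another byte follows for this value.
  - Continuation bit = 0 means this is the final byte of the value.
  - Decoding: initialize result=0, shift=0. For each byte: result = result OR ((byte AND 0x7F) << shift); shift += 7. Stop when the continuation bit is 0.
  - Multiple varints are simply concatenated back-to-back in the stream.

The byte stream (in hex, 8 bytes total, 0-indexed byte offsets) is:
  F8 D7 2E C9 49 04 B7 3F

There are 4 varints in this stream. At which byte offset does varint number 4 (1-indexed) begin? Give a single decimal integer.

Answer: 6

Derivation:
  byte[0]=0xF8 cont=1 payload=0x78=120: acc |= 120<<0 -> acc=120 shift=7
  byte[1]=0xD7 cont=1 payload=0x57=87: acc |= 87<<7 -> acc=11256 shift=14
  byte[2]=0x2E cont=0 payload=0x2E=46: acc |= 46<<14 -> acc=764920 shift=21 [end]
Varint 1: bytes[0:3] = F8 D7 2E -> value 764920 (3 byte(s))
  byte[3]=0xC9 cont=1 payload=0x49=73: acc |= 73<<0 -> acc=73 shift=7
  byte[4]=0x49 cont=0 payload=0x49=73: acc |= 73<<7 -> acc=9417 shift=14 [end]
Varint 2: bytes[3:5] = C9 49 -> value 9417 (2 byte(s))
  byte[5]=0x04 cont=0 payload=0x04=4: acc |= 4<<0 -> acc=4 shift=7 [end]
Varint 3: bytes[5:6] = 04 -> value 4 (1 byte(s))
  byte[6]=0xB7 cont=1 payload=0x37=55: acc |= 55<<0 -> acc=55 shift=7
  byte[7]=0x3F cont=0 payload=0x3F=63: acc |= 63<<7 -> acc=8119 shift=14 [end]
Varint 4: bytes[6:8] = B7 3F -> value 8119 (2 byte(s))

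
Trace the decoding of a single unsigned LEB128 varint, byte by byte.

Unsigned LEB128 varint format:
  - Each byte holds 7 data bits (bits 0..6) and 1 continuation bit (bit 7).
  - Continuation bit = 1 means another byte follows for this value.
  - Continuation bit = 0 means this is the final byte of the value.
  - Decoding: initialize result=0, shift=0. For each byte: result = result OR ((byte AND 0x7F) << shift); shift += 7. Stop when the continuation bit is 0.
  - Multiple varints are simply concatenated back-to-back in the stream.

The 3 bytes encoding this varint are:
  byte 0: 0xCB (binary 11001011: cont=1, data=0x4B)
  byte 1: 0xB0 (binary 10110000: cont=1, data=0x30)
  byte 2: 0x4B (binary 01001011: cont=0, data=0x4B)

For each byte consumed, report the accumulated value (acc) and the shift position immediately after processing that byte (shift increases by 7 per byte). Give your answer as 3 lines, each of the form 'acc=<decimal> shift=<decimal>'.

Answer: acc=75 shift=7
acc=6219 shift=14
acc=1235019 shift=21

Derivation:
byte 0=0xCB: payload=0x4B=75, contrib = 75<<0 = 75; acc -> 75, shift -> 7
byte 1=0xB0: payload=0x30=48, contrib = 48<<7 = 6144; acc -> 6219, shift -> 14
byte 2=0x4B: payload=0x4B=75, contrib = 75<<14 = 1228800; acc -> 1235019, shift -> 21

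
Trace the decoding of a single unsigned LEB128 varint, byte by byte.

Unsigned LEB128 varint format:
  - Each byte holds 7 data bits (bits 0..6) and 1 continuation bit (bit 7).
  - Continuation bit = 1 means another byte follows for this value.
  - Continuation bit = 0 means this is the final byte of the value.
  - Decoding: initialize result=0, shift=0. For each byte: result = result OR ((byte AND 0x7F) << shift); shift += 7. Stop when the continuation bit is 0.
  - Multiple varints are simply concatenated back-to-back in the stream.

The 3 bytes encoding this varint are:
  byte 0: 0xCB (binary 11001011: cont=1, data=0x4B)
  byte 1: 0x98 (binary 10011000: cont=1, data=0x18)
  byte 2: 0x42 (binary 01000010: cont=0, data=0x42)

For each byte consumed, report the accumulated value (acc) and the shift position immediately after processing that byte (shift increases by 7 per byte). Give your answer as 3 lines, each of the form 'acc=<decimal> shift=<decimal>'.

byte 0=0xCB: payload=0x4B=75, contrib = 75<<0 = 75; acc -> 75, shift -> 7
byte 1=0x98: payload=0x18=24, contrib = 24<<7 = 3072; acc -> 3147, shift -> 14
byte 2=0x42: payload=0x42=66, contrib = 66<<14 = 1081344; acc -> 1084491, shift -> 21

Answer: acc=75 shift=7
acc=3147 shift=14
acc=1084491 shift=21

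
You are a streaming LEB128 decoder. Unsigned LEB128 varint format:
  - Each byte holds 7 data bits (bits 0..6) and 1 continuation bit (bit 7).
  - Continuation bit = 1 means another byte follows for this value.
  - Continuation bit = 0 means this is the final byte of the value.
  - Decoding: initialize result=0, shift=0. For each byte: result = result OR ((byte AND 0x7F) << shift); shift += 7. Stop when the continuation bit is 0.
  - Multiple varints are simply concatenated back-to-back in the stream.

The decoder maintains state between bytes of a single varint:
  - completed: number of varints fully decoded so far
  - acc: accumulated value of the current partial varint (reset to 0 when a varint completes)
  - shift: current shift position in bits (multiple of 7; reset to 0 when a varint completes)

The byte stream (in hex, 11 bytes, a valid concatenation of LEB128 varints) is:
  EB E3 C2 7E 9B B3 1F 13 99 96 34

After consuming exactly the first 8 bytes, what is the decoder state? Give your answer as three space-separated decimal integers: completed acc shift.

Answer: 3 0 0

Derivation:
byte[0]=0xEB cont=1 payload=0x6B: acc |= 107<<0 -> completed=0 acc=107 shift=7
byte[1]=0xE3 cont=1 payload=0x63: acc |= 99<<7 -> completed=0 acc=12779 shift=14
byte[2]=0xC2 cont=1 payload=0x42: acc |= 66<<14 -> completed=0 acc=1094123 shift=21
byte[3]=0x7E cont=0 payload=0x7E: varint #1 complete (value=265335275); reset -> completed=1 acc=0 shift=0
byte[4]=0x9B cont=1 payload=0x1B: acc |= 27<<0 -> completed=1 acc=27 shift=7
byte[5]=0xB3 cont=1 payload=0x33: acc |= 51<<7 -> completed=1 acc=6555 shift=14
byte[6]=0x1F cont=0 payload=0x1F: varint #2 complete (value=514459); reset -> completed=2 acc=0 shift=0
byte[7]=0x13 cont=0 payload=0x13: varint #3 complete (value=19); reset -> completed=3 acc=0 shift=0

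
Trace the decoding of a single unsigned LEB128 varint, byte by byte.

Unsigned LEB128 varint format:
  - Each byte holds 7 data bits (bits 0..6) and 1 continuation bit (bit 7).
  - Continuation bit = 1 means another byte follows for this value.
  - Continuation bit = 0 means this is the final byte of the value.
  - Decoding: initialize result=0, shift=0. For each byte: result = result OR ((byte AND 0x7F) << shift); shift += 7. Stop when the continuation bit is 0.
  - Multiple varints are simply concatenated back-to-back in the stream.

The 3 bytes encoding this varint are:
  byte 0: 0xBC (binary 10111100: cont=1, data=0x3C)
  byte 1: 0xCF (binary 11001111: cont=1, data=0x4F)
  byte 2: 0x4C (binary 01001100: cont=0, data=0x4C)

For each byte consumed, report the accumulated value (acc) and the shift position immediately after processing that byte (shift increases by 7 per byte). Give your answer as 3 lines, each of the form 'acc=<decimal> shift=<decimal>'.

byte 0=0xBC: payload=0x3C=60, contrib = 60<<0 = 60; acc -> 60, shift -> 7
byte 1=0xCF: payload=0x4F=79, contrib = 79<<7 = 10112; acc -> 10172, shift -> 14
byte 2=0x4C: payload=0x4C=76, contrib = 76<<14 = 1245184; acc -> 1255356, shift -> 21

Answer: acc=60 shift=7
acc=10172 shift=14
acc=1255356 shift=21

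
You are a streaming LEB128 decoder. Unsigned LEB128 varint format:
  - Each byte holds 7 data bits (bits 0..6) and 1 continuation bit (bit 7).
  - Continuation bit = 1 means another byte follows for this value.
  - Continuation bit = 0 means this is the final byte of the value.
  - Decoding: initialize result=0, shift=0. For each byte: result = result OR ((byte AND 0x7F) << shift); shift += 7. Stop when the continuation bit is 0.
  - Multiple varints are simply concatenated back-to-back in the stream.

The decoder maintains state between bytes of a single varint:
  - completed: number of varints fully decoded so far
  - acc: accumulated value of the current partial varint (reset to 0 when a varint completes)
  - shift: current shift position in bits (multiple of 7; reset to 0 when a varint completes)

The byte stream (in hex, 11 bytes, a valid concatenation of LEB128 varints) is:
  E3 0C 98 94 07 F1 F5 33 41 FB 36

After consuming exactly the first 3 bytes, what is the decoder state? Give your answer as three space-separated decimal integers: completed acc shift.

Answer: 1 24 7

Derivation:
byte[0]=0xE3 cont=1 payload=0x63: acc |= 99<<0 -> completed=0 acc=99 shift=7
byte[1]=0x0C cont=0 payload=0x0C: varint #1 complete (value=1635); reset -> completed=1 acc=0 shift=0
byte[2]=0x98 cont=1 payload=0x18: acc |= 24<<0 -> completed=1 acc=24 shift=7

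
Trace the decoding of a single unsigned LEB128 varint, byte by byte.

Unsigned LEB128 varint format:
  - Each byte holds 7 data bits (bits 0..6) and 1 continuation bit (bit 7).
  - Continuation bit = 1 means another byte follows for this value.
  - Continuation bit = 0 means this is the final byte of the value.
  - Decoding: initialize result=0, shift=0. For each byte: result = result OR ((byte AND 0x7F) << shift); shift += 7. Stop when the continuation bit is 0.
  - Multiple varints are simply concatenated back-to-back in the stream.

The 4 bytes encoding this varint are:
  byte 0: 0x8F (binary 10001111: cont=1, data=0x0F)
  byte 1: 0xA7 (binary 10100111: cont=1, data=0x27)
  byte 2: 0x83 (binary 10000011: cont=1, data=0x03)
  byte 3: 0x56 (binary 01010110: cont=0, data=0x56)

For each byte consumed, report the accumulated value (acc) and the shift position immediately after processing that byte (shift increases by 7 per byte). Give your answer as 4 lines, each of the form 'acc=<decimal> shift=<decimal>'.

byte 0=0x8F: payload=0x0F=15, contrib = 15<<0 = 15; acc -> 15, shift -> 7
byte 1=0xA7: payload=0x27=39, contrib = 39<<7 = 4992; acc -> 5007, shift -> 14
byte 2=0x83: payload=0x03=3, contrib = 3<<14 = 49152; acc -> 54159, shift -> 21
byte 3=0x56: payload=0x56=86, contrib = 86<<21 = 180355072; acc -> 180409231, shift -> 28

Answer: acc=15 shift=7
acc=5007 shift=14
acc=54159 shift=21
acc=180409231 shift=28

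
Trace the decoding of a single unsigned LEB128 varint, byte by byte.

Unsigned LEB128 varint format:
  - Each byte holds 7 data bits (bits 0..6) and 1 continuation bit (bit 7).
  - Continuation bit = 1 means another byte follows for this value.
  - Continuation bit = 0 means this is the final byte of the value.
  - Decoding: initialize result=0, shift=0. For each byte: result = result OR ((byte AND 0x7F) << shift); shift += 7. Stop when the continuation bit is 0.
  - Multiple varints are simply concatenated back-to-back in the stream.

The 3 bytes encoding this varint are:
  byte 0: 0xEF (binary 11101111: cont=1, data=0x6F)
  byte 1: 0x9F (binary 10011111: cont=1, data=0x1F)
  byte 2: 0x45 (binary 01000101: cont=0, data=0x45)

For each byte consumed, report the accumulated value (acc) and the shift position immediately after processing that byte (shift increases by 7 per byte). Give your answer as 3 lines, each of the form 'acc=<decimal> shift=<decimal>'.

byte 0=0xEF: payload=0x6F=111, contrib = 111<<0 = 111; acc -> 111, shift -> 7
byte 1=0x9F: payload=0x1F=31, contrib = 31<<7 = 3968; acc -> 4079, shift -> 14
byte 2=0x45: payload=0x45=69, contrib = 69<<14 = 1130496; acc -> 1134575, shift -> 21

Answer: acc=111 shift=7
acc=4079 shift=14
acc=1134575 shift=21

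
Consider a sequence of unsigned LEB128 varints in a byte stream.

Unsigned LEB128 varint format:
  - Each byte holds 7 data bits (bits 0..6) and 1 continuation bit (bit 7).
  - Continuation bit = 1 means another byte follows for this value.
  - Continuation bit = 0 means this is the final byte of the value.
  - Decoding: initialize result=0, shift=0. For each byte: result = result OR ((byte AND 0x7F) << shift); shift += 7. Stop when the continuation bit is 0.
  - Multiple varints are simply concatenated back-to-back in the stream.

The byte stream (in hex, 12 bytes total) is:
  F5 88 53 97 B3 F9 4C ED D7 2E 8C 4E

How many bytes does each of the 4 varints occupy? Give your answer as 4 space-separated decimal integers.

Answer: 3 4 3 2

Derivation:
  byte[0]=0xF5 cont=1 payload=0x75=117: acc |= 117<<0 -> acc=117 shift=7
  byte[1]=0x88 cont=1 payload=0x08=8: acc |= 8<<7 -> acc=1141 shift=14
  byte[2]=0x53 cont=0 payload=0x53=83: acc |= 83<<14 -> acc=1361013 shift=21 [end]
Varint 1: bytes[0:3] = F5 88 53 -> value 1361013 (3 byte(s))
  byte[3]=0x97 cont=1 payload=0x17=23: acc |= 23<<0 -> acc=23 shift=7
  byte[4]=0xB3 cont=1 payload=0x33=51: acc |= 51<<7 -> acc=6551 shift=14
  byte[5]=0xF9 cont=1 payload=0x79=121: acc |= 121<<14 -> acc=1989015 shift=21
  byte[6]=0x4C cont=0 payload=0x4C=76: acc |= 76<<21 -> acc=161372567 shift=28 [end]
Varint 2: bytes[3:7] = 97 B3 F9 4C -> value 161372567 (4 byte(s))
  byte[7]=0xED cont=1 payload=0x6D=109: acc |= 109<<0 -> acc=109 shift=7
  byte[8]=0xD7 cont=1 payload=0x57=87: acc |= 87<<7 -> acc=11245 shift=14
  byte[9]=0x2E cont=0 payload=0x2E=46: acc |= 46<<14 -> acc=764909 shift=21 [end]
Varint 3: bytes[7:10] = ED D7 2E -> value 764909 (3 byte(s))
  byte[10]=0x8C cont=1 payload=0x0C=12: acc |= 12<<0 -> acc=12 shift=7
  byte[11]=0x4E cont=0 payload=0x4E=78: acc |= 78<<7 -> acc=9996 shift=14 [end]
Varint 4: bytes[10:12] = 8C 4E -> value 9996 (2 byte(s))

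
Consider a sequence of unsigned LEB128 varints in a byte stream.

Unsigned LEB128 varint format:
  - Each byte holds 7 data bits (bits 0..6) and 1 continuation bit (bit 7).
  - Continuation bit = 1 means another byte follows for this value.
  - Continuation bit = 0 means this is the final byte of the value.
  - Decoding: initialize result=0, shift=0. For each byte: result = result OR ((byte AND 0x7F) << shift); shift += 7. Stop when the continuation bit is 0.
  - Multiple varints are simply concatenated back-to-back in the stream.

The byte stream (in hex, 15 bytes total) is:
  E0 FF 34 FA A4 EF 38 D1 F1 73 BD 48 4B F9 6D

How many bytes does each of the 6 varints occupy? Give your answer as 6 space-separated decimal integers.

  byte[0]=0xE0 cont=1 payload=0x60=96: acc |= 96<<0 -> acc=96 shift=7
  byte[1]=0xFF cont=1 payload=0x7F=127: acc |= 127<<7 -> acc=16352 shift=14
  byte[2]=0x34 cont=0 payload=0x34=52: acc |= 52<<14 -> acc=868320 shift=21 [end]
Varint 1: bytes[0:3] = E0 FF 34 -> value 868320 (3 byte(s))
  byte[3]=0xFA cont=1 payload=0x7A=122: acc |= 122<<0 -> acc=122 shift=7
  byte[4]=0xA4 cont=1 payload=0x24=36: acc |= 36<<7 -> acc=4730 shift=14
  byte[5]=0xEF cont=1 payload=0x6F=111: acc |= 111<<14 -> acc=1823354 shift=21
  byte[6]=0x38 cont=0 payload=0x38=56: acc |= 56<<21 -> acc=119263866 shift=28 [end]
Varint 2: bytes[3:7] = FA A4 EF 38 -> value 119263866 (4 byte(s))
  byte[7]=0xD1 cont=1 payload=0x51=81: acc |= 81<<0 -> acc=81 shift=7
  byte[8]=0xF1 cont=1 payload=0x71=113: acc |= 113<<7 -> acc=14545 shift=14
  byte[9]=0x73 cont=0 payload=0x73=115: acc |= 115<<14 -> acc=1898705 shift=21 [end]
Varint 3: bytes[7:10] = D1 F1 73 -> value 1898705 (3 byte(s))
  byte[10]=0xBD cont=1 payload=0x3D=61: acc |= 61<<0 -> acc=61 shift=7
  byte[11]=0x48 cont=0 payload=0x48=72: acc |= 72<<7 -> acc=9277 shift=14 [end]
Varint 4: bytes[10:12] = BD 48 -> value 9277 (2 byte(s))
  byte[12]=0x4B cont=0 payload=0x4B=75: acc |= 75<<0 -> acc=75 shift=7 [end]
Varint 5: bytes[12:13] = 4B -> value 75 (1 byte(s))
  byte[13]=0xF9 cont=1 payload=0x79=121: acc |= 121<<0 -> acc=121 shift=7
  byte[14]=0x6D cont=0 payload=0x6D=109: acc |= 109<<7 -> acc=14073 shift=14 [end]
Varint 6: bytes[13:15] = F9 6D -> value 14073 (2 byte(s))

Answer: 3 4 3 2 1 2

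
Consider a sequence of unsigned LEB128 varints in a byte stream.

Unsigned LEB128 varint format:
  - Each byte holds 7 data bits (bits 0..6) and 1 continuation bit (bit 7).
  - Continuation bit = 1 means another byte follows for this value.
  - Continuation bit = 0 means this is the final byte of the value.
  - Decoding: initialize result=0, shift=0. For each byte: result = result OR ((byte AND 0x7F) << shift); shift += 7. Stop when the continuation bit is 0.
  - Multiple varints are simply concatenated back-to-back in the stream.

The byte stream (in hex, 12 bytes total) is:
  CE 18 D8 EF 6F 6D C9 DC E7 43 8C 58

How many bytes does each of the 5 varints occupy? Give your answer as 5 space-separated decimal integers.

Answer: 2 3 1 4 2

Derivation:
  byte[0]=0xCE cont=1 payload=0x4E=78: acc |= 78<<0 -> acc=78 shift=7
  byte[1]=0x18 cont=0 payload=0x18=24: acc |= 24<<7 -> acc=3150 shift=14 [end]
Varint 1: bytes[0:2] = CE 18 -> value 3150 (2 byte(s))
  byte[2]=0xD8 cont=1 payload=0x58=88: acc |= 88<<0 -> acc=88 shift=7
  byte[3]=0xEF cont=1 payload=0x6F=111: acc |= 111<<7 -> acc=14296 shift=14
  byte[4]=0x6F cont=0 payload=0x6F=111: acc |= 111<<14 -> acc=1832920 shift=21 [end]
Varint 2: bytes[2:5] = D8 EF 6F -> value 1832920 (3 byte(s))
  byte[5]=0x6D cont=0 payload=0x6D=109: acc |= 109<<0 -> acc=109 shift=7 [end]
Varint 3: bytes[5:6] = 6D -> value 109 (1 byte(s))
  byte[6]=0xC9 cont=1 payload=0x49=73: acc |= 73<<0 -> acc=73 shift=7
  byte[7]=0xDC cont=1 payload=0x5C=92: acc |= 92<<7 -> acc=11849 shift=14
  byte[8]=0xE7 cont=1 payload=0x67=103: acc |= 103<<14 -> acc=1699401 shift=21
  byte[9]=0x43 cont=0 payload=0x43=67: acc |= 67<<21 -> acc=142208585 shift=28 [end]
Varint 4: bytes[6:10] = C9 DC E7 43 -> value 142208585 (4 byte(s))
  byte[10]=0x8C cont=1 payload=0x0C=12: acc |= 12<<0 -> acc=12 shift=7
  byte[11]=0x58 cont=0 payload=0x58=88: acc |= 88<<7 -> acc=11276 shift=14 [end]
Varint 5: bytes[10:12] = 8C 58 -> value 11276 (2 byte(s))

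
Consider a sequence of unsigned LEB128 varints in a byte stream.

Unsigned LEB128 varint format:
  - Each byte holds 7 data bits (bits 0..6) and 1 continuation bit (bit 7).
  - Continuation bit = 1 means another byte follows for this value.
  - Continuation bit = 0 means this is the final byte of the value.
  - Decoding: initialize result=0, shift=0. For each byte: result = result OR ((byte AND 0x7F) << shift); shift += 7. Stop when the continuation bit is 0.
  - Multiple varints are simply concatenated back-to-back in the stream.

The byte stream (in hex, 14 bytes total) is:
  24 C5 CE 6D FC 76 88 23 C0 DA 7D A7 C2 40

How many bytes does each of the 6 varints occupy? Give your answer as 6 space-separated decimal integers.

  byte[0]=0x24 cont=0 payload=0x24=36: acc |= 36<<0 -> acc=36 shift=7 [end]
Varint 1: bytes[0:1] = 24 -> value 36 (1 byte(s))
  byte[1]=0xC5 cont=1 payload=0x45=69: acc |= 69<<0 -> acc=69 shift=7
  byte[2]=0xCE cont=1 payload=0x4E=78: acc |= 78<<7 -> acc=10053 shift=14
  byte[3]=0x6D cont=0 payload=0x6D=109: acc |= 109<<14 -> acc=1795909 shift=21 [end]
Varint 2: bytes[1:4] = C5 CE 6D -> value 1795909 (3 byte(s))
  byte[4]=0xFC cont=1 payload=0x7C=124: acc |= 124<<0 -> acc=124 shift=7
  byte[5]=0x76 cont=0 payload=0x76=118: acc |= 118<<7 -> acc=15228 shift=14 [end]
Varint 3: bytes[4:6] = FC 76 -> value 15228 (2 byte(s))
  byte[6]=0x88 cont=1 payload=0x08=8: acc |= 8<<0 -> acc=8 shift=7
  byte[7]=0x23 cont=0 payload=0x23=35: acc |= 35<<7 -> acc=4488 shift=14 [end]
Varint 4: bytes[6:8] = 88 23 -> value 4488 (2 byte(s))
  byte[8]=0xC0 cont=1 payload=0x40=64: acc |= 64<<0 -> acc=64 shift=7
  byte[9]=0xDA cont=1 payload=0x5A=90: acc |= 90<<7 -> acc=11584 shift=14
  byte[10]=0x7D cont=0 payload=0x7D=125: acc |= 125<<14 -> acc=2059584 shift=21 [end]
Varint 5: bytes[8:11] = C0 DA 7D -> value 2059584 (3 byte(s))
  byte[11]=0xA7 cont=1 payload=0x27=39: acc |= 39<<0 -> acc=39 shift=7
  byte[12]=0xC2 cont=1 payload=0x42=66: acc |= 66<<7 -> acc=8487 shift=14
  byte[13]=0x40 cont=0 payload=0x40=64: acc |= 64<<14 -> acc=1057063 shift=21 [end]
Varint 6: bytes[11:14] = A7 C2 40 -> value 1057063 (3 byte(s))

Answer: 1 3 2 2 3 3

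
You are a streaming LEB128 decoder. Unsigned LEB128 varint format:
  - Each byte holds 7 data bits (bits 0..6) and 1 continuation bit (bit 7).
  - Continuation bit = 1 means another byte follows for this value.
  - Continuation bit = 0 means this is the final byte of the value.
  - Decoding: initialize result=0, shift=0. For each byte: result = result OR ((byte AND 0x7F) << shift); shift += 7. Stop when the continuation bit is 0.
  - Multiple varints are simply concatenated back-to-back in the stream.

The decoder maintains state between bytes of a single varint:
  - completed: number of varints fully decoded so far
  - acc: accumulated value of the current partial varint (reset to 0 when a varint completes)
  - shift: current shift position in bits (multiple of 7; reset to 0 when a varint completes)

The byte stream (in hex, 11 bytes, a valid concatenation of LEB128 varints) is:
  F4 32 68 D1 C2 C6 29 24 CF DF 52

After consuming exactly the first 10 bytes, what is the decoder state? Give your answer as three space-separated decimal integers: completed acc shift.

Answer: 4 12239 14

Derivation:
byte[0]=0xF4 cont=1 payload=0x74: acc |= 116<<0 -> completed=0 acc=116 shift=7
byte[1]=0x32 cont=0 payload=0x32: varint #1 complete (value=6516); reset -> completed=1 acc=0 shift=0
byte[2]=0x68 cont=0 payload=0x68: varint #2 complete (value=104); reset -> completed=2 acc=0 shift=0
byte[3]=0xD1 cont=1 payload=0x51: acc |= 81<<0 -> completed=2 acc=81 shift=7
byte[4]=0xC2 cont=1 payload=0x42: acc |= 66<<7 -> completed=2 acc=8529 shift=14
byte[5]=0xC6 cont=1 payload=0x46: acc |= 70<<14 -> completed=2 acc=1155409 shift=21
byte[6]=0x29 cont=0 payload=0x29: varint #3 complete (value=87138641); reset -> completed=3 acc=0 shift=0
byte[7]=0x24 cont=0 payload=0x24: varint #4 complete (value=36); reset -> completed=4 acc=0 shift=0
byte[8]=0xCF cont=1 payload=0x4F: acc |= 79<<0 -> completed=4 acc=79 shift=7
byte[9]=0xDF cont=1 payload=0x5F: acc |= 95<<7 -> completed=4 acc=12239 shift=14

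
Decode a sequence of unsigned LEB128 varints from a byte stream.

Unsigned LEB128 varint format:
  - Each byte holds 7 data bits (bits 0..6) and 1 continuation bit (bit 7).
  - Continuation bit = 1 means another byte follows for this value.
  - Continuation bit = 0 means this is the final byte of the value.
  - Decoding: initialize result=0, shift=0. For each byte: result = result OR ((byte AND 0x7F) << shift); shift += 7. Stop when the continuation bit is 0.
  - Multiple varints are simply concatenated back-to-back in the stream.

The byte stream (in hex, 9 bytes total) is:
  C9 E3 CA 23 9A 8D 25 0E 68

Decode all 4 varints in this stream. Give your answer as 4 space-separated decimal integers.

  byte[0]=0xC9 cont=1 payload=0x49=73: acc |= 73<<0 -> acc=73 shift=7
  byte[1]=0xE3 cont=1 payload=0x63=99: acc |= 99<<7 -> acc=12745 shift=14
  byte[2]=0xCA cont=1 payload=0x4A=74: acc |= 74<<14 -> acc=1225161 shift=21
  byte[3]=0x23 cont=0 payload=0x23=35: acc |= 35<<21 -> acc=74625481 shift=28 [end]
Varint 1: bytes[0:4] = C9 E3 CA 23 -> value 74625481 (4 byte(s))
  byte[4]=0x9A cont=1 payload=0x1A=26: acc |= 26<<0 -> acc=26 shift=7
  byte[5]=0x8D cont=1 payload=0x0D=13: acc |= 13<<7 -> acc=1690 shift=14
  byte[6]=0x25 cont=0 payload=0x25=37: acc |= 37<<14 -> acc=607898 shift=21 [end]
Varint 2: bytes[4:7] = 9A 8D 25 -> value 607898 (3 byte(s))
  byte[7]=0x0E cont=0 payload=0x0E=14: acc |= 14<<0 -> acc=14 shift=7 [end]
Varint 3: bytes[7:8] = 0E -> value 14 (1 byte(s))
  byte[8]=0x68 cont=0 payload=0x68=104: acc |= 104<<0 -> acc=104 shift=7 [end]
Varint 4: bytes[8:9] = 68 -> value 104 (1 byte(s))

Answer: 74625481 607898 14 104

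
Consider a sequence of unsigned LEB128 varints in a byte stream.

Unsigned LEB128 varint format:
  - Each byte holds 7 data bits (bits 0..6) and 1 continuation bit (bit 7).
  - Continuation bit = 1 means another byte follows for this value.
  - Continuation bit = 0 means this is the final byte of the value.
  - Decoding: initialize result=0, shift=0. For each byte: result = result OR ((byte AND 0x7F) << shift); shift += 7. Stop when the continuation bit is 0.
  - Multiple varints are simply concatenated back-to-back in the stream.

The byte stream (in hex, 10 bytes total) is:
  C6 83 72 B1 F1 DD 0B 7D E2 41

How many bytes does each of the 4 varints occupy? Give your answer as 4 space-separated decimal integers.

Answer: 3 4 1 2

Derivation:
  byte[0]=0xC6 cont=1 payload=0x46=70: acc |= 70<<0 -> acc=70 shift=7
  byte[1]=0x83 cont=1 payload=0x03=3: acc |= 3<<7 -> acc=454 shift=14
  byte[2]=0x72 cont=0 payload=0x72=114: acc |= 114<<14 -> acc=1868230 shift=21 [end]
Varint 1: bytes[0:3] = C6 83 72 -> value 1868230 (3 byte(s))
  byte[3]=0xB1 cont=1 payload=0x31=49: acc |= 49<<0 -> acc=49 shift=7
  byte[4]=0xF1 cont=1 payload=0x71=113: acc |= 113<<7 -> acc=14513 shift=14
  byte[5]=0xDD cont=1 payload=0x5D=93: acc |= 93<<14 -> acc=1538225 shift=21
  byte[6]=0x0B cont=0 payload=0x0B=11: acc |= 11<<21 -> acc=24606897 shift=28 [end]
Varint 2: bytes[3:7] = B1 F1 DD 0B -> value 24606897 (4 byte(s))
  byte[7]=0x7D cont=0 payload=0x7D=125: acc |= 125<<0 -> acc=125 shift=7 [end]
Varint 3: bytes[7:8] = 7D -> value 125 (1 byte(s))
  byte[8]=0xE2 cont=1 payload=0x62=98: acc |= 98<<0 -> acc=98 shift=7
  byte[9]=0x41 cont=0 payload=0x41=65: acc |= 65<<7 -> acc=8418 shift=14 [end]
Varint 4: bytes[8:10] = E2 41 -> value 8418 (2 byte(s))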